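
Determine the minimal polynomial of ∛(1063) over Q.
m_α(x) = x^3 - 1063

α satisfies α^3 = 1063, so x^3 - 1063 annihilates α. By the rational root test, a rational root p/q (in lowest terms) of x^3 - 1063 would satisfy p^3 = 1063 q^3, forcing q = 1 and p^3 = 1063; but 1063 is not a perfect cube, contradiction. A monic cubic over Q with no rational root is irreducible (any nontrivial factorization would include a linear factor). Hence x^3 - 1063 is the minimal polynomial of α, and in particular [Q(α):Q] = 3.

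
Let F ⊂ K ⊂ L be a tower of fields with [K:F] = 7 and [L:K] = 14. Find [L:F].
[L:F] = 98

The tower law says that for any tower of field extensions F ⊂ K ⊂ L with finite degrees, [L:F] = [L:K] · [K:F]. Here this gives [L:F] = 14 · 7 = 98.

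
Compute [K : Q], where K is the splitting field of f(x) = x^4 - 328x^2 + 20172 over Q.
[K : Q] = 4

Solving the quadratic in x^2: x^2 = (328 ± √(328^2 - 4·20172))/2 = (328 ± √26896)/2 = (328 ± 164)/2, giving x^2 = 246 or x^2 = 82. So f(x) = (x^2 - 246)(x^2 - 82) and the roots of f are ±√246, ±√82. Hence the splitting field is K = Q(√246, √82). Since 246 and 82 are distinct squarefree integers > 1, their product 20172 is not a perfect square, so √82 ∉ Q(√246). By the tower law [K:Q] = [Q(√246,√82):Q(√246)] · [Q(√246):Q] = 2 · 2 = 4.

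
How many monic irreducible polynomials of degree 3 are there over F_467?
There are 33949032 monic irreducible polynomials of degree 3 over F_467

Each element of F_{467^3} that lies in no proper subfield is a root of exactly one monic irreducible of degree 3 over F_467, and each such polynomial has 3 distinct roots in F_{467^3}. By Möbius inversion the count is N_467(3) = (1/3) Σ_{d|3} μ(3/d) · 467^d = (1/3)(μ(3)·467^1 + μ(1)·467^3) = 101847096/3 = 33949032.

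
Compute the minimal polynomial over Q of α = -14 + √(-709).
m_α(x) = x^2 + 28x + 905

From α + 14 = √(-709), squaring gives (α + 14)^2 = -709, i.e. α^2 + 28α + 196 = -709, so α^2 + 28α + 905 = 0. The discriminant of x^2 + 28x + 905 is (28)^2 - 4·(905) = 784 - 3620 = -2836, and 4·(-709) is not a perfect square in Q since -709 is squarefree and ≠ 1. Hence x^2 + 28x + 905 is irreducible over Q and is the minimal polynomial of α.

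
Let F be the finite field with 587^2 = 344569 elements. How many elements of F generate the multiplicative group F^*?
There are φ(344568) = 98112 primitive elements

F_q^* is cyclic of order q - 1 = 344568. A cyclic group of order m has exactly φ(m) generators. Here m = 344568 = 2^3 · 3 · 7^2 · 293, so the number of primitive elements is φ(344568) = 98112.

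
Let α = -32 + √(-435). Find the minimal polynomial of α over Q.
m_α(x) = x^2 + 64x + 1459

From α + 32 = √(-435), squaring gives (α + 32)^2 = -435, i.e. α^2 + 64α + 1024 = -435, so α^2 + 64α + 1459 = 0. The discriminant of x^2 + 64x + 1459 is (64)^2 - 4·(1459) = 4096 - 5836 = -1740, and 4·(-435) is not a perfect square in Q since -435 is squarefree and ≠ 1. Hence x^2 + 64x + 1459 is irreducible over Q and is the minimal polynomial of α.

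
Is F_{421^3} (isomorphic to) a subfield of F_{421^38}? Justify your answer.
No: F_{421^3} is not a subfield of F_{421^38}

F_{p^m} embeds in F_{p^n} iff m | n. Here 3 ∤ 38 (since 38 = 12·3 + 2 with remainder 2 ≠ 0), so F_{421^3} is not a subfield of F_{421^38}. Equivalently: if it were, the tower law would give 3 = [F_{421^3}:F_421] dividing [F_{421^38}:F_421] = 38, contradiction.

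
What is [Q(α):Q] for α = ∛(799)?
[Q(α):Q] = 3

The minimal polynomial of α is x^3 - 799, irreducible over Q since 799 is not a perfect cube (so x^3 - 799 has no rational root). Hence [Q(α):Q] = deg(m_α) = 3.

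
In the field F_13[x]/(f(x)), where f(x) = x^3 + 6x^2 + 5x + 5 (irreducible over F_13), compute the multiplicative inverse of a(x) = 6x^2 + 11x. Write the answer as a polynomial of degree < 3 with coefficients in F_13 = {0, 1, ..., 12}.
a(x)^(-1) ≡ 12x^2 + x + 9 (mod f(x))

Since f is irreducible over F_13, F_13[x]/(f) is a field and a(x) ≠ 0 has an inverse. Apply the extended Euclidean algorithm to f(x) and a(x) in F_13[x]: f(x) = (11x + 9)·a(x) + (10x + 5);  a(x) = (11x + 6)·(10x + 5) + (9). The last nonzero remainder is the constant 9 = gcd(f, a) in F_13. Back-substituting through the division chain expresses 9 = s(x)·a(x) + t(x)·f(x) with s(x) ≡ 4x^2 + 9x + 3 (mod f), so (4x^2 + 9x + 3)·a(x) ≡ 9 (mod f). Multiplying by 9^(-1) ≡ 3 in F_13 gives a(x)^(-1) ≡ 3·(4x^2 + 9x + 3) ≡ 12x^2 + x + 9 (mod f). Check: (6x^2 + 11x)·(12x^2 + x + 9) = 7x^4 + 8x^3 + 8x ≡ 1 (mod x^3 + 6x^2 + 5x + 5).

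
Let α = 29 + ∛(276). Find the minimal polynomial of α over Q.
m_α(x) = x^3 - 87x^2 + 2523x - 24665

Set β = α - 29 = ∛(276), so β^3 = 276. Then (α - 29)^3 - 276 = 0, i.e. α is a root of g(x) = (x - 29)^3 - 276 = x^3 - 87x^2 + 2523x - 24665. Since g(x) = h(x - 29) where h(x) = x^3 - 276, and h is irreducible over Q (because 276 is not a perfect cube, so h has no rational root, and a monic cubic with no rational root is irreducible), g is also irreducible (irreducibility is preserved under the substitution x → x - 29). Hence m_α(x) = x^3 - 87x^2 + 2523x - 24665.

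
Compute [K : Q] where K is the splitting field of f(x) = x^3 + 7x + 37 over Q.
[K : Q] = 6

By the rational root test, any rational root of the monic integer polynomial f(x) = x^3 + 7x + 37 must be an integer dividing the constant term 37, i.e. one of ±{1, 37}. Evaluating: f(1) = 45, f(-1) = 29, f(37) = 50949, f(-37) = -50875; none is 0, so f has no rational root and is therefore irreducible over Q (a cubic with no linear factor over a field is irreducible). For an irreducible cubic, the Galois group is A_3 or S_3 according as the discriminant disc(f) = -4a^3 - 27b^2 = -4·(7)^3 - 27·(37)^2 = -38335 is or is not a square in Q. Here disc(f) = -38335 is not a perfect square in Q, so the Galois group of f over Q is not contained in A_3 and must be all of S_3. The splitting field has degree |S_3| = 6 over Q, so [K : Q] = 6.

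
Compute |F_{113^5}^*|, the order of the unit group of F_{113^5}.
|F_{113^5}^*| = 18424351792

F_{113^5} has 113^5 = 18424351793 elements; its multiplicative group consists of all nonzero elements, so |F_{113^5}^*| = 18424351793 - 1 = 18424351792. (It is cyclic since any finite subgroup of the multiplicative group of a field is cyclic.)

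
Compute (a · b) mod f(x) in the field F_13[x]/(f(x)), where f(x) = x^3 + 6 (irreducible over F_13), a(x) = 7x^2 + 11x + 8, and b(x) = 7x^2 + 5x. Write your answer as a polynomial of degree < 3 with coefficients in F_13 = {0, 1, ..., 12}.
a · b ≡ 7x^2 + 6x + 4 (mod f(x))

Multiply in F_13[x]: a(x)·b(x) = (7x^2 + 11x + 8)·(7x^2 + 5x) = 10x^4 + 8x^3 + 7x^2 + x. This has degree ≥ 3, so divide by f(x) over F_13: 10x^4 + 8x^3 + 7x^2 + x = (10x + 8)·(x^3 + 6) + (7x^2 + 6x + 4). Hence a·b ≡ 7x^2 + 6x + 4 (mod f). (F_13[x]/(f) is a field with 13^3 = 2197 elements since f is irreducible of degree 3.)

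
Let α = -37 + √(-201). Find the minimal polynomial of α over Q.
m_α(x) = x^2 + 74x + 1570

From α + 37 = √(-201), squaring gives (α + 37)^2 = -201, i.e. α^2 + 74α + 1369 = -201, so α^2 + 74α + 1570 = 0. The discriminant of x^2 + 74x + 1570 is (74)^2 - 4·(1570) = 5476 - 6280 = -804, and 4·(-201) is not a perfect square in Q since -201 is squarefree and ≠ 1. Hence x^2 + 74x + 1570 is irreducible over Q and is the minimal polynomial of α.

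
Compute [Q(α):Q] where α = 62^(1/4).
[Q(α):Q] = 4

α is a root of x^4 - 62. By Eisenstein's criterion at the prime p = 2 (which divides the constant term 62 but p^2 = 4 does not, since 62 is squarefree), x^4 - 62 is irreducible over Q. Hence [Q(α):Q] = 4.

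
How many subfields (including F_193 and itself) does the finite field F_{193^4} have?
F_{193^4} has 3 subfields

The subfields of F_{p^n} are exactly the fields F_{p^d} for d | n (each is the fixed field of the unique index-d subgroup of Gal(F_{p^n}/F_p) ≅ Z/nZ). The divisors of n = 4 are {1, 2, 4}, giving 3 subfields: F_{193^1}, F_{193^2}, F_{193^4}.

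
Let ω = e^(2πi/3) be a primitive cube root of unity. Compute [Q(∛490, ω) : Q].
[Q(∛490, ω) : Q] = 6

[Q(∛490):Q] = 3 (min poly x^3 - 490, irreducible since 490 is not a perfect cube). [Q(ω):Q] = 2 (min poly x^2 + x + 1). Since Q(∛490) ⊂ R and ω ∉ R, we have ω ∉ Q(∛490), so x^2 + x + 1 remains irreducible over Q(∛490) and [Q(∛490, ω) : Q(∛490)] = 2. By the tower law, [Q(∛490, ω) : Q] = 3 · 2 = 6. (In fact Q(∛490, ω) is the splitting field of x^3 - 490 over Q.)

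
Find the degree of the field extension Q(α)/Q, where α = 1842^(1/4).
[Q(α):Q] = 4

α is a root of x^4 - 1842. By Eisenstein's criterion at the prime p = 2 (which divides the constant term 1842 but p^2 = 4 does not, since 1842 is squarefree), x^4 - 1842 is irreducible over Q. Hence [Q(α):Q] = 4.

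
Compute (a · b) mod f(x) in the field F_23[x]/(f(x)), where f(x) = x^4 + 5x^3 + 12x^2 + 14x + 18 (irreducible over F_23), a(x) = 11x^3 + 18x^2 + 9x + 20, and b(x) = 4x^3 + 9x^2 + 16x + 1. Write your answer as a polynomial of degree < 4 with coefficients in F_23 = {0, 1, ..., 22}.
a · b ≡ 18x^2 + 6x + 15 (mod f(x))

Multiply in F_23[x]: a(x)·b(x) = (11x^3 + 18x^2 + 9x + 20)·(4x^3 + 9x^2 + 16x + 1) = 21x^6 + 10x^5 + 6x^4 + 20x^2 + 7x + 20. This has degree ≥ 4, so divide by f(x) over F_23: 21x^6 + 10x^5 + 6x^4 + 20x^2 + 7x + 20 = (21x^2 + 20x + 22)·(x^4 + 5x^3 + 12x^2 + 14x + 18) + (18x^2 + 6x + 15). Hence a·b ≡ 18x^2 + 6x + 15 (mod f). (F_23[x]/(f) is a field with 23^4 = 279841 elements since f is irreducible of degree 4.)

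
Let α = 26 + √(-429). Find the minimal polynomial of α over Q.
m_α(x) = x^2 - 52x + 1105

From α - 26 = √(-429), squaring gives (α - 26)^2 = -429, i.e. α^2 - 52α + 676 = -429, so α^2 - 52α + 1105 = 0. The discriminant of x^2 - 52x + 1105 is (-52)^2 - 4·(1105) = 2704 - 4420 = -1716, and 4·(-429) is not a perfect square in Q since -429 is squarefree and ≠ 1. Hence x^2 - 52x + 1105 is irreducible over Q and is the minimal polynomial of α.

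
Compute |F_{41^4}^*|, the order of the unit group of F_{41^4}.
|F_{41^4}^*| = 2825760

F_{41^4} has 41^4 = 2825761 elements; its multiplicative group consists of all nonzero elements, so |F_{41^4}^*| = 2825761 - 1 = 2825760. (It is cyclic since any finite subgroup of the multiplicative group of a field is cyclic.)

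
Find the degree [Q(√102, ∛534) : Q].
[Q(√102, ∛534) : Q] = 6

Let L = Q(√102, ∛534). Since Q(√102) ⊂ L and [Q(√102):Q] = 2, the tower law gives 2 | [L:Q]. Likewise Q(∛534) ⊂ L with [Q(∛534):Q] = 3 (because 534 is not a perfect cube), so 3 | [L:Q]. As gcd(2,3) = 1, [L:Q] is divisible by 6. Conversely L is generated over Q by √102 and ∛534, so [L:Q] ≤ 2·3 = 6. Therefore [Q(√102, ∛534) : Q] = 6.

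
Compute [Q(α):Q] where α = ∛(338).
[Q(α):Q] = 3

The minimal polynomial of α is x^3 - 338, irreducible over Q since 338 is not a perfect cube (so x^3 - 338 has no rational root). Hence [Q(α):Q] = deg(m_α) = 3.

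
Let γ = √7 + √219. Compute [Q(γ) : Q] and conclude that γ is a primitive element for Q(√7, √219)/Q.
[Q(γ) : Q] = 4 (equivalently, Q(γ) = Q(√7, √219))

Obviously Q(γ) ⊆ Q(√7, √219), and [Q(√7, √219):Q] = 4 (since 7, 219 are distinct squarefree integers > 1 with 1533 not a perfect square). To show equality we compute the minimal polynomial of γ. From γ = √7 + √219: γ^2 = 7 + 2√(1533) + 219 = 226 + 2√(1533), so γ^2 - 226 = 2√(1533); squaring, (γ^2 - 226)^2 = 4·1533, i.e. γ^4 - 452γ^2 + 51076 - 6132 = 0, i.e. γ^4 - 452γ^2 + 44944 = 0. So γ is a root of x^4 - 452x^2 + 44944. This polynomial is irreducible over Q: it has no rational root (each ±√7 ± √219 is irrational), and any factorization into two quadratics over Q would force √(1533) ∈ Q (pairing opposite roots) or √7, √219 ∈ Q (other pairings), all impossible. Hence [Q(γ):Q] = 4 = [Q(√7, √219):Q], so Q(γ) = Q(√7, √219).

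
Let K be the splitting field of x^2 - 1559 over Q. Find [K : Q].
[K : Q] = 2

f(x) = x^2 - 1559 factors as (x - √1559)(x + √1559). The splitting field is K = Q(√1559). Since 1559 is squarefree and > 1, it is not a perfect square, so x^2 - 1559 is irreducible over Q and [Q(√1559) : Q] = 2. Hence [K : Q] = 2.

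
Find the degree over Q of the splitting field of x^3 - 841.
[K : Q] = 6

The roots of x^3 - 841 are ∛841, ω∛841, ω^2∛841 where ω = e^(2πi/3) is a primitive cube root of unity, so K = Q(∛841, ω). Now [Q(∛841):Q] = 3 (since 841 is not a perfect cube, x^3 - 841 is irreducible) and [Q(ω):Q] = 2. Both 2 and 3 divide [K:Q], and [K:Q] ≤ 3·2 = 6, so [K:Q] = 6. (Equivalently: Q(∛841) ⊂ R but ω ∉ R, so [K : Q(∛841)] = 2.)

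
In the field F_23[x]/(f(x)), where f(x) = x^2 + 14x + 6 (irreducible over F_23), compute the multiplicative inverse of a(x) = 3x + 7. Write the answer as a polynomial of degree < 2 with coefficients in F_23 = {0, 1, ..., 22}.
a(x)^(-1) ≡ 7x + 5 (mod f(x))

Since f is irreducible over F_23, F_23[x]/(f) is a field and a(x) ≠ 0 has an inverse. Apply the extended Euclidean algorithm to f(x) and a(x) in F_23[x]: f(x) = (8x + 9)·a(x) + (12). The last nonzero remainder is the constant 12 = gcd(f, a) in F_23. Back-substituting through the division chain expresses 12 = s(x)·a(x) + t(x)·f(x) with s(x) ≡ 15x + 14 (mod f), so (15x + 14)·a(x) ≡ 12 (mod f). Multiplying by 12^(-1) ≡ 2 in F_23 gives a(x)^(-1) ≡ 2·(15x + 14) ≡ 7x + 5 (mod f). Check: (3x + 7)·(7x + 5) = 21x^2 + 18x + 12 ≡ 1 (mod x^2 + 14x + 6).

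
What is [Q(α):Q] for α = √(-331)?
[Q(α):Q] = 2

[Q(α):Q] equals the degree of the minimal polynomial of α. Here α^2 = -331 and x^2 + 331 is irreducible (d = -331 is squarefree, ≠ 1, hence not a square), so deg(m_α) = 2. Thus [Q(α):Q] = 2.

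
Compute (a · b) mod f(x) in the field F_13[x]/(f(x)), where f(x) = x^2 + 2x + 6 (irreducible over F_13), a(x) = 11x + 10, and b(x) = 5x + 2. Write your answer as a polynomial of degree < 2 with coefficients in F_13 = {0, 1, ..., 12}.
a · b ≡ x + 2 (mod f(x))

Multiply in F_13[x]: a(x)·b(x) = (11x + 10)·(5x + 2) = 3x^2 + 7x + 7. This has degree ≥ 2, so divide by f(x) over F_13: 3x^2 + 7x + 7 = (3)·(x^2 + 2x + 6) + (x + 2). Hence a·b ≡ x + 2 (mod f). (F_13[x]/(f) is a field with 13^2 = 169 elements since f is irreducible of degree 2.)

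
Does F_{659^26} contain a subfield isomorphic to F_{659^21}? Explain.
No: F_{659^21} is not a subfield of F_{659^26}

F_{p^m} embeds in F_{p^n} iff m | n. Here 21 ∤ 26 (since 26 = 1·21 + 5 with remainder 5 ≠ 0), so F_{659^21} is not a subfield of F_{659^26}. Equivalently: if it were, the tower law would give 21 = [F_{659^21}:F_659] dividing [F_{659^26}:F_659] = 26, contradiction.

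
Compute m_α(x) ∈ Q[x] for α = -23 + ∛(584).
m_α(x) = x^3 + 69x^2 + 1587x + 11583

Set β = α + 23 = ∛(584), so β^3 = 584. Then (α + 23)^3 - 584 = 0, i.e. α is a root of g(x) = (x + 23)^3 - 584 = x^3 + 69x^2 + 1587x + 11583. Since g(x) = h(x + 23) where h(x) = x^3 - 584, and h is irreducible over Q (because 584 is not a perfect cube, so h has no rational root, and a monic cubic with no rational root is irreducible), g is also irreducible (irreducibility is preserved under the substitution x → x + 23). Hence m_α(x) = x^3 + 69x^2 + 1587x + 11583.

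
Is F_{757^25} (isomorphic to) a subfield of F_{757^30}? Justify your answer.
No: F_{757^25} is not a subfield of F_{757^30}

F_{p^m} embeds in F_{p^n} iff m | n. Here 25 ∤ 30 (since 30 = 1·25 + 5 with remainder 5 ≠ 0), so F_{757^25} is not a subfield of F_{757^30}. Equivalently: if it were, the tower law would give 25 = [F_{757^25}:F_757] dividing [F_{757^30}:F_757] = 30, contradiction.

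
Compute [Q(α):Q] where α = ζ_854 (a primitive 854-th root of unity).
[Q(α):Q] = 360

The minimal polynomial of ζ_854 over Q is the 854-th cyclotomic polynomial Φ_854(x), which is irreducible over Q and has degree φ(854) = 360. Hence [Q(α):Q] = φ(854) = 360.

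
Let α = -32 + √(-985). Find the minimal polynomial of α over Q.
m_α(x) = x^2 + 64x + 2009

From α + 32 = √(-985), squaring gives (α + 32)^2 = -985, i.e. α^2 + 64α + 1024 = -985, so α^2 + 64α + 2009 = 0. The discriminant of x^2 + 64x + 2009 is (64)^2 - 4·(2009) = 4096 - 8036 = -3940, and 4·(-985) is not a perfect square in Q since -985 is squarefree and ≠ 1. Hence x^2 + 64x + 2009 is irreducible over Q and is the minimal polynomial of α.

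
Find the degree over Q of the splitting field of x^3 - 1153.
[K : Q] = 6

The roots of x^3 - 1153 are ∛1153, ω∛1153, ω^2∛1153 where ω = e^(2πi/3) is a primitive cube root of unity, so K = Q(∛1153, ω). Now [Q(∛1153):Q] = 3 (since 1153 is not a perfect cube, x^3 - 1153 is irreducible) and [Q(ω):Q] = 2. Both 2 and 3 divide [K:Q], and [K:Q] ≤ 3·2 = 6, so [K:Q] = 6. (Equivalently: Q(∛1153) ⊂ R but ω ∉ R, so [K : Q(∛1153)] = 2.)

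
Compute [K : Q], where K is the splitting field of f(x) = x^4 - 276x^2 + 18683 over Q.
[K : Q] = 4

Solving the quadratic in x^2: x^2 = (276 ± √(276^2 - 4·18683))/2 = (276 ± √1444)/2 = (276 ± 38)/2, giving x^2 = 157 or x^2 = 119. So f(x) = (x^2 - 157)(x^2 - 119) and the roots of f are ±√157, ±√119. Hence the splitting field is K = Q(√157, √119). Since 157 and 119 are distinct squarefree integers > 1, their product 18683 is not a perfect square, so √119 ∉ Q(√157). By the tower law [K:Q] = [Q(√157,√119):Q(√157)] · [Q(√157):Q] = 2 · 2 = 4.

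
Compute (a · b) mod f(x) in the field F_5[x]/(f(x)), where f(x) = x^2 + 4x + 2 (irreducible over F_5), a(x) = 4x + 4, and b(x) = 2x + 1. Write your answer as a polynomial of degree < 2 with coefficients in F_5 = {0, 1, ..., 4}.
a · b ≡ 3 (mod f(x))

Multiply in F_5[x]: a(x)·b(x) = (4x + 4)·(2x + 1) = 3x^2 + 2x + 4. This has degree ≥ 2, so divide by f(x) over F_5: 3x^2 + 2x + 4 = (3)·(x^2 + 4x + 2) + (3). Hence a·b ≡ 3 (mod f). (F_5[x]/(f) is a field with 5^2 = 25 elements since f is irreducible of degree 2.)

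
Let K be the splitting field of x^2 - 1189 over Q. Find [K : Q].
[K : Q] = 2

f(x) = x^2 - 1189 factors as (x - √1189)(x + √1189). The splitting field is K = Q(√1189). Since 1189 is squarefree and > 1, it is not a perfect square, so x^2 - 1189 is irreducible over Q and [Q(√1189) : Q] = 2. Hence [K : Q] = 2.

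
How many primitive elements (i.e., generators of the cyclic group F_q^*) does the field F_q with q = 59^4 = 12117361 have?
There are φ(12117360) = 3118080 primitive elements

F_q^* is cyclic of order q - 1 = 12117360. A cyclic group of order m has exactly φ(m) generators. Here m = 12117360 = 2^4 · 3 · 5 · 29 · 1741, so the number of primitive elements is φ(12117360) = 3118080.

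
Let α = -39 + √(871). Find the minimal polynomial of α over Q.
m_α(x) = x^2 + 78x + 650

From α + 39 = √(871), squaring gives (α + 39)^2 = 871, i.e. α^2 + 78α + 1521 = 871, so α^2 + 78α + 650 = 0. The discriminant of x^2 + 78x + 650 is (78)^2 - 4·(650) = 6084 - 2600 = 3484, and 4·(871) is not a perfect square in Q since 871 is squarefree and ≠ 1. Hence x^2 + 78x + 650 is irreducible over Q and is the minimal polynomial of α.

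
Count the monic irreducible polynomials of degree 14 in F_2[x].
There are 1161 monic irreducible polynomials of degree 14 over F_2

Each element of F_{2^14} that lies in no proper subfield is a root of exactly one monic irreducible of degree 14 over F_2, and each such polynomial has 14 distinct roots in F_{2^14}. By Möbius inversion the count is N_2(14) = (1/14) Σ_{d|14} μ(14/d) · 2^d = (1/14)(μ(14)·2^1 + μ(7)·2^2 + μ(2)·2^7 + μ(1)·2^14) = 16254/14 = 1161.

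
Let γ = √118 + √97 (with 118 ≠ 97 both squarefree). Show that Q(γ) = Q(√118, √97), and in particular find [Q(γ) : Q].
[Q(γ) : Q] = 4 (equivalently, Q(γ) = Q(√118, √97))

Obviously Q(γ) ⊆ Q(√118, √97), and [Q(√118, √97):Q] = 4 (since 118, 97 are distinct squarefree integers > 1 with 11446 not a perfect square). To show equality we compute the minimal polynomial of γ. From γ = √118 + √97: γ^2 = 118 + 2√(11446) + 97 = 215 + 2√(11446), so γ^2 - 215 = 2√(11446); squaring, (γ^2 - 215)^2 = 4·11446, i.e. γ^4 - 430γ^2 + 46225 - 45784 = 0, i.e. γ^4 - 430γ^2 + 441 = 0. So γ is a root of x^4 - 430x^2 + 441. This polynomial is irreducible over Q: it has no rational root (each ±√118 ± √97 is irrational), and any factorization into two quadratics over Q would force √(11446) ∈ Q (pairing opposite roots) or √118, √97 ∈ Q (other pairings), all impossible. Hence [Q(γ):Q] = 4 = [Q(√118, √97):Q], so Q(γ) = Q(√118, √97).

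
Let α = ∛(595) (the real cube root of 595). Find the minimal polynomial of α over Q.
m_α(x) = x^3 - 595

α satisfies α^3 = 595, so x^3 - 595 annihilates α. By the rational root test, a rational root p/q (in lowest terms) of x^3 - 595 would satisfy p^3 = 595 q^3, forcing q = 1 and p^3 = 595; but 595 is not a perfect cube, contradiction. A monic cubic over Q with no rational root is irreducible (any nontrivial factorization would include a linear factor). Hence x^3 - 595 is the minimal polynomial of α, and in particular [Q(α):Q] = 3.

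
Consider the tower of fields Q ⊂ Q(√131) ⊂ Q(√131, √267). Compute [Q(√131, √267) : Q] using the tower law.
[Q(√131, √267) : Q] = 4

[Q(√131):Q] = 2 (min poly x^2 - 131, irreducible since 131 is squarefree > 1). For the top step, suppose √267 ∈ Q(√131), say √267 = c + d√131 with c, d ∈ Q. Squaring: 267 = c^2 + 131d^2 + 2cd√131. Since √131 ∉ Q this forces 2cd = 0. If d = 0 then √267 = c ∈ Q, contradicting 267 squarefree > 1. If c = 0 then 267 = 131d^2, so 131·267 = (131d)^2 is a perfect square in Q — but 131·267 = 34977 is not a perfect square (since 131 and 267 are distinct squarefree integers). Contradiction. Hence √267 ∉ Q(√131), so x^2 - 267 stays irreducible over Q(√131) and [Q(√131, √267) : Q(√131)] = 2. By the tower law, [Q(√131, √267) : Q] = 2 · 2 = 4.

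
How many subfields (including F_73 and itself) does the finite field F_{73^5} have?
F_{73^5} has 2 subfields

The subfields of F_{p^n} are exactly the fields F_{p^d} for d | n (each is the fixed field of the unique index-d subgroup of Gal(F_{p^n}/F_p) ≅ Z/nZ). The divisors of n = 5 are {1, 5}, giving 2 subfields: F_{73^1}, F_{73^5}.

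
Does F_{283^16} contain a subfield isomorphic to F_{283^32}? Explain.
No: F_{283^32} is not a subfield of F_{283^16}

F_{p^m} embeds in F_{p^n} iff m | n. Here 32 ∤ 16 (since 16 = 0·32 + 16 with remainder 16 ≠ 0), so F_{283^32} is not a subfield of F_{283^16}. Equivalently: if it were, the tower law would give 32 = [F_{283^32}:F_283] dividing [F_{283^16}:F_283] = 16, contradiction.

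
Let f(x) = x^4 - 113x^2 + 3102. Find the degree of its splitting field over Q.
[K : Q] = 4

Solving the quadratic in x^2: x^2 = (113 ± √(113^2 - 4·3102))/2 = (113 ± √361)/2 = (113 ± 19)/2, giving x^2 = 66 or x^2 = 47. So f(x) = (x^2 - 66)(x^2 - 47) and the roots of f are ±√66, ±√47. Hence the splitting field is K = Q(√66, √47). Since 66 and 47 are distinct squarefree integers > 1, their product 3102 is not a perfect square, so √47 ∉ Q(√66). By the tower law [K:Q] = [Q(√66,√47):Q(√66)] · [Q(√66):Q] = 2 · 2 = 4.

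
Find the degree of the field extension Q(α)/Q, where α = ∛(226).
[Q(α):Q] = 3

The minimal polynomial of α is x^3 - 226, irreducible over Q since 226 is not a perfect cube (so x^3 - 226 has no rational root). Hence [Q(α):Q] = deg(m_α) = 3.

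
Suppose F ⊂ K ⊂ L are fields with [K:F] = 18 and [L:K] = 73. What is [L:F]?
[L:F] = 1314

The tower law says that for any tower of field extensions F ⊂ K ⊂ L with finite degrees, [L:F] = [L:K] · [K:F]. Here this gives [L:F] = 73 · 18 = 1314.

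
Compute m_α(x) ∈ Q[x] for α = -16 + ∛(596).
m_α(x) = x^3 + 48x^2 + 768x + 3500

Set β = α + 16 = ∛(596), so β^3 = 596. Then (α + 16)^3 - 596 = 0, i.e. α is a root of g(x) = (x + 16)^3 - 596 = x^3 + 48x^2 + 768x + 3500. Since g(x) = h(x + 16) where h(x) = x^3 - 596, and h is irreducible over Q (because 596 is not a perfect cube, so h has no rational root, and a monic cubic with no rational root is irreducible), g is also irreducible (irreducibility is preserved under the substitution x → x + 16). Hence m_α(x) = x^3 + 48x^2 + 768x + 3500.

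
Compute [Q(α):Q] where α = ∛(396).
[Q(α):Q] = 3

The minimal polynomial of α is x^3 - 396, irreducible over Q since 396 is not a perfect cube (so x^3 - 396 has no rational root). Hence [Q(α):Q] = deg(m_α) = 3.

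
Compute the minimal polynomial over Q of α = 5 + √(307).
m_α(x) = x^2 - 10x - 282

From α - 5 = √(307), squaring gives (α - 5)^2 = 307, i.e. α^2 - 10α + 25 = 307, so α^2 - 10α - 282 = 0. The discriminant of x^2 - 10x - 282 is (-10)^2 - 4·(-282) = 100 + 1128 = 1228, and 4·(307) is not a perfect square in Q since 307 is squarefree and ≠ 1. Hence x^2 - 10x - 282 is irreducible over Q and is the minimal polynomial of α.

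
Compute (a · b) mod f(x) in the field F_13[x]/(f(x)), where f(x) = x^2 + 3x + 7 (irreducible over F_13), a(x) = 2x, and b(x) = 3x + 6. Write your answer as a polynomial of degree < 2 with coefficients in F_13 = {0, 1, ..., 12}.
a · b ≡ 7x + 10 (mod f(x))

Multiply in F_13[x]: a(x)·b(x) = (2x)·(3x + 6) = 6x^2 + 12x. This has degree ≥ 2, so divide by f(x) over F_13: 6x^2 + 12x = (6)·(x^2 + 3x + 7) + (7x + 10). Hence a·b ≡ 7x + 10 (mod f). (F_13[x]/(f) is a field with 13^2 = 169 elements since f is irreducible of degree 2.)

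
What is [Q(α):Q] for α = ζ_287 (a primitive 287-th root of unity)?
[Q(α):Q] = 240

The minimal polynomial of ζ_287 over Q is the 287-th cyclotomic polynomial Φ_287(x), which is irreducible over Q and has degree φ(287) = 240. Hence [Q(α):Q] = φ(287) = 240.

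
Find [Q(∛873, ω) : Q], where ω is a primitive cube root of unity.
[Q(∛873, ω) : Q] = 6

[Q(∛873):Q] = 3 (min poly x^3 - 873, irreducible since 873 is not a perfect cube). [Q(ω):Q] = 2 (min poly x^2 + x + 1). Since Q(∛873) ⊂ R and ω ∉ R, we have ω ∉ Q(∛873), so x^2 + x + 1 remains irreducible over Q(∛873) and [Q(∛873, ω) : Q(∛873)] = 2. By the tower law, [Q(∛873, ω) : Q] = 3 · 2 = 6. (In fact Q(∛873, ω) is the splitting field of x^3 - 873 over Q.)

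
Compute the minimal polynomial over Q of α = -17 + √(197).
m_α(x) = x^2 + 34x + 92

From α + 17 = √(197), squaring gives (α + 17)^2 = 197, i.e. α^2 + 34α + 289 = 197, so α^2 + 34α + 92 = 0. The discriminant of x^2 + 34x + 92 is (34)^2 - 4·(92) = 1156 - 368 = 788, and 4·(197) is not a perfect square in Q since 197 is squarefree and ≠ 1. Hence x^2 + 34x + 92 is irreducible over Q and is the minimal polynomial of α.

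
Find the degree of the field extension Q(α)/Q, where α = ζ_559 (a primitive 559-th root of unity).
[Q(α):Q] = 504

The minimal polynomial of ζ_559 over Q is the 559-th cyclotomic polynomial Φ_559(x), which is irreducible over Q and has degree φ(559) = 504. Hence [Q(α):Q] = φ(559) = 504.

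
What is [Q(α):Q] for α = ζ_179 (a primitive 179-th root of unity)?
[Q(α):Q] = 178

The minimal polynomial of ζ_179 over Q is the 179-th cyclotomic polynomial Φ_179(x), which is irreducible over Q and has degree φ(179) = 178. Hence [Q(α):Q] = φ(179) = 178.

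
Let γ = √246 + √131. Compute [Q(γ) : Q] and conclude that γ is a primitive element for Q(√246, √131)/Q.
[Q(γ) : Q] = 4 (equivalently, Q(γ) = Q(√246, √131))

Obviously Q(γ) ⊆ Q(√246, √131), and [Q(√246, √131):Q] = 4 (since 246, 131 are distinct squarefree integers > 1 with 32226 not a perfect square). To show equality we compute the minimal polynomial of γ. From γ = √246 + √131: γ^2 = 246 + 2√(32226) + 131 = 377 + 2√(32226), so γ^2 - 377 = 2√(32226); squaring, (γ^2 - 377)^2 = 4·32226, i.e. γ^4 - 754γ^2 + 142129 - 128904 = 0, i.e. γ^4 - 754γ^2 + 13225 = 0. So γ is a root of x^4 - 754x^2 + 13225. This polynomial is irreducible over Q: it has no rational root (each ±√246 ± √131 is irrational), and any factorization into two quadratics over Q would force √(32226) ∈ Q (pairing opposite roots) or √246, √131 ∈ Q (other pairings), all impossible. Hence [Q(γ):Q] = 4 = [Q(√246, √131):Q], so Q(γ) = Q(√246, √131).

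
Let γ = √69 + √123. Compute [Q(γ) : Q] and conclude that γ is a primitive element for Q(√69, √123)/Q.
[Q(γ) : Q] = 4 (equivalently, Q(γ) = Q(√69, √123))

Obviously Q(γ) ⊆ Q(√69, √123), and [Q(√69, √123):Q] = 4 (since 69, 123 are distinct squarefree integers > 1 with 8487 not a perfect square). To show equality we compute the minimal polynomial of γ. From γ = √69 + √123: γ^2 = 69 + 2√(8487) + 123 = 192 + 2√(8487), so γ^2 - 192 = 2√(8487); squaring, (γ^2 - 192)^2 = 4·8487, i.e. γ^4 - 384γ^2 + 36864 - 33948 = 0, i.e. γ^4 - 384γ^2 + 2916 = 0. So γ is a root of x^4 - 384x^2 + 2916. This polynomial is irreducible over Q: it has no rational root (each ±√69 ± √123 is irrational), and any factorization into two quadratics over Q would force √(8487) ∈ Q (pairing opposite roots) or √69, √123 ∈ Q (other pairings), all impossible. Hence [Q(γ):Q] = 4 = [Q(√69, √123):Q], so Q(γ) = Q(√69, √123).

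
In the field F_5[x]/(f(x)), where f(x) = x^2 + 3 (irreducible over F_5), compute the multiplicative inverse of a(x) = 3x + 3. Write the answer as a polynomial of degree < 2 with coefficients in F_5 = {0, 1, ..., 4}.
a(x)^(-1) ≡ 2x + 3 (mod f(x))

Since f is irreducible over F_5, F_5[x]/(f) is a field and a(x) ≠ 0 has an inverse. Apply the extended Euclidean algorithm to f(x) and a(x) in F_5[x]: f(x) = (2x + 3)·a(x) + (4). The last nonzero remainder is the constant 4 = gcd(f, a) in F_5. Back-substituting through the division chain expresses 4 = s(x)·a(x) + t(x)·f(x) with s(x) ≡ 3x + 2 (mod f), so (3x + 2)·a(x) ≡ 4 (mod f). Multiplying by 4^(-1) ≡ 4 in F_5 gives a(x)^(-1) ≡ 4·(3x + 2) ≡ 2x + 3 (mod f). Check: (3x + 3)·(2x + 3) = x^2 + 4 ≡ 1 (mod x^2 + 3).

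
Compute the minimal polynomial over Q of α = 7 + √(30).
m_α(x) = x^2 - 14x + 19

From α - 7 = √(30), squaring gives (α - 7)^2 = 30, i.e. α^2 - 14α + 49 = 30, so α^2 - 14α + 19 = 0. The discriminant of x^2 - 14x + 19 is (-14)^2 - 4·(19) = 196 - 76 = 120, and 4·(30) is not a perfect square in Q since 30 is squarefree and ≠ 1. Hence x^2 - 14x + 19 is irreducible over Q and is the minimal polynomial of α.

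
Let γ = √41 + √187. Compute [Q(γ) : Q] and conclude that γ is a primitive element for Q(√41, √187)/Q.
[Q(γ) : Q] = 4 (equivalently, Q(γ) = Q(√41, √187))

Obviously Q(γ) ⊆ Q(√41, √187), and [Q(√41, √187):Q] = 4 (since 41, 187 are distinct squarefree integers > 1 with 7667 not a perfect square). To show equality we compute the minimal polynomial of γ. From γ = √41 + √187: γ^2 = 41 + 2√(7667) + 187 = 228 + 2√(7667), so γ^2 - 228 = 2√(7667); squaring, (γ^2 - 228)^2 = 4·7667, i.e. γ^4 - 456γ^2 + 51984 - 30668 = 0, i.e. γ^4 - 456γ^2 + 21316 = 0. So γ is a root of x^4 - 456x^2 + 21316. This polynomial is irreducible over Q: it has no rational root (each ±√41 ± √187 is irrational), and any factorization into two quadratics over Q would force √(7667) ∈ Q (pairing opposite roots) or √41, √187 ∈ Q (other pairings), all impossible. Hence [Q(γ):Q] = 4 = [Q(√41, √187):Q], so Q(γ) = Q(√41, √187).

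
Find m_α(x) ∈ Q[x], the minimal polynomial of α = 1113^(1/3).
m_α(x) = x^3 - 1113

α satisfies α^3 = 1113, so x^3 - 1113 annihilates α. By the rational root test, a rational root p/q (in lowest terms) of x^3 - 1113 would satisfy p^3 = 1113 q^3, forcing q = 1 and p^3 = 1113; but 1113 is not a perfect cube, contradiction. A monic cubic over Q with no rational root is irreducible (any nontrivial factorization would include a linear factor). Hence x^3 - 1113 is the minimal polynomial of α, and in particular [Q(α):Q] = 3.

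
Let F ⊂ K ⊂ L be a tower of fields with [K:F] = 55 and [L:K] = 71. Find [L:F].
[L:F] = 3905

The tower law says that for any tower of field extensions F ⊂ K ⊂ L with finite degrees, [L:F] = [L:K] · [K:F]. Here this gives [L:F] = 71 · 55 = 3905.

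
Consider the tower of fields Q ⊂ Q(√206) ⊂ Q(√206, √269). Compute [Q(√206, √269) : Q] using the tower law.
[Q(√206, √269) : Q] = 4

[Q(√206):Q] = 2 (min poly x^2 - 206, irreducible since 206 is squarefree > 1). For the top step, suppose √269 ∈ Q(√206), say √269 = c + d√206 with c, d ∈ Q. Squaring: 269 = c^2 + 206d^2 + 2cd√206. Since √206 ∉ Q this forces 2cd = 0. If d = 0 then √269 = c ∈ Q, contradicting 269 squarefree > 1. If c = 0 then 269 = 206d^2, so 206·269 = (206d)^2 is a perfect square in Q — but 206·269 = 55414 is not a perfect square (since 206 and 269 are distinct squarefree integers). Contradiction. Hence √269 ∉ Q(√206), so x^2 - 269 stays irreducible over Q(√206) and [Q(√206, √269) : Q(√206)] = 2. By the tower law, [Q(√206, √269) : Q] = 2 · 2 = 4.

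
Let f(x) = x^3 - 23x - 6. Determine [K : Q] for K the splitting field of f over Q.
[K : Q] = 6

By the rational root test, any rational root of the monic integer polynomial f(x) = x^3 - 23x - 6 must be an integer dividing the constant term -6, i.e. one of ±{1, 2, 3, 6}. Evaluating: f(1) = -28, f(-1) = 16, f(2) = -44, f(-2) = 32, f(3) = -48, f(-3) = 36, f(6) = 72, f(-6) = -84; none is 0, so f has no rational root and is therefore irreducible over Q (a cubic with no linear factor over a field is irreducible). For an irreducible cubic, the Galois group is A_3 or S_3 according as the discriminant disc(f) = -4a^3 - 27b^2 = -4·(-23)^3 - 27·(-6)^2 = 47696 is or is not a square in Q. Here disc(f) = 47696 is not a perfect square in Q, so the Galois group of f over Q is not contained in A_3 and must be all of S_3. The splitting field has degree |S_3| = 6 over Q, so [K : Q] = 6.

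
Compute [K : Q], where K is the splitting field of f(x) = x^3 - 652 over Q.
[K : Q] = 6

The roots of x^3 - 652 are ∛652, ω∛652, ω^2∛652 where ω = e^(2πi/3) is a primitive cube root of unity, so K = Q(∛652, ω). Now [Q(∛652):Q] = 3 (since 652 is not a perfect cube, x^3 - 652 is irreducible) and [Q(ω):Q] = 2. Both 2 and 3 divide [K:Q], and [K:Q] ≤ 3·2 = 6, so [K:Q] = 6. (Equivalently: Q(∛652) ⊂ R but ω ∉ R, so [K : Q(∛652)] = 2.)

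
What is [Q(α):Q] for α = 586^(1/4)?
[Q(α):Q] = 4

α is a root of x^4 - 586. By Eisenstein's criterion at the prime p = 2 (which divides the constant term 586 but p^2 = 4 does not, since 586 is squarefree), x^4 - 586 is irreducible over Q. Hence [Q(α):Q] = 4.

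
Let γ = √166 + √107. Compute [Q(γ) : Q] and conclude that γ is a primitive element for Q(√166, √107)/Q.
[Q(γ) : Q] = 4 (equivalently, Q(γ) = Q(√166, √107))

Obviously Q(γ) ⊆ Q(√166, √107), and [Q(√166, √107):Q] = 4 (since 166, 107 are distinct squarefree integers > 1 with 17762 not a perfect square). To show equality we compute the minimal polynomial of γ. From γ = √166 + √107: γ^2 = 166 + 2√(17762) + 107 = 273 + 2√(17762), so γ^2 - 273 = 2√(17762); squaring, (γ^2 - 273)^2 = 4·17762, i.e. γ^4 - 546γ^2 + 74529 - 71048 = 0, i.e. γ^4 - 546γ^2 + 3481 = 0. So γ is a root of x^4 - 546x^2 + 3481. This polynomial is irreducible over Q: it has no rational root (each ±√166 ± √107 is irrational), and any factorization into two quadratics over Q would force √(17762) ∈ Q (pairing opposite roots) or √166, √107 ∈ Q (other pairings), all impossible. Hence [Q(γ):Q] = 4 = [Q(√166, √107):Q], so Q(γ) = Q(√166, √107).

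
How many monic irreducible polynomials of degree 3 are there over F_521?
There are 47140080 monic irreducible polynomials of degree 3 over F_521

Each element of F_{521^3} that lies in no proper subfield is a root of exactly one monic irreducible of degree 3 over F_521, and each such polynomial has 3 distinct roots in F_{521^3}. By Möbius inversion the count is N_521(3) = (1/3) Σ_{d|3} μ(3/d) · 521^d = (1/3)(μ(3)·521^1 + μ(1)·521^3) = 141420240/3 = 47140080.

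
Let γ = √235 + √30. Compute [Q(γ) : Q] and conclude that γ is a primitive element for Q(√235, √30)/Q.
[Q(γ) : Q] = 4 (equivalently, Q(γ) = Q(√235, √30))

Obviously Q(γ) ⊆ Q(√235, √30), and [Q(√235, √30):Q] = 4 (since 235, 30 are distinct squarefree integers > 1 with 7050 not a perfect square). To show equality we compute the minimal polynomial of γ. From γ = √235 + √30: γ^2 = 235 + 2√(7050) + 30 = 265 + 2√(7050), so γ^2 - 265 = 2√(7050); squaring, (γ^2 - 265)^2 = 4·7050, i.e. γ^4 - 530γ^2 + 70225 - 28200 = 0, i.e. γ^4 - 530γ^2 + 42025 = 0. So γ is a root of x^4 - 530x^2 + 42025. This polynomial is irreducible over Q: it has no rational root (each ±√235 ± √30 is irrational), and any factorization into two quadratics over Q would force √(7050) ∈ Q (pairing opposite roots) or √235, √30 ∈ Q (other pairings), all impossible. Hence [Q(γ):Q] = 4 = [Q(√235, √30):Q], so Q(γ) = Q(√235, √30).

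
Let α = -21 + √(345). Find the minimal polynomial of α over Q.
m_α(x) = x^2 + 42x + 96

From α + 21 = √(345), squaring gives (α + 21)^2 = 345, i.e. α^2 + 42α + 441 = 345, so α^2 + 42α + 96 = 0. The discriminant of x^2 + 42x + 96 is (42)^2 - 4·(96) = 1764 - 384 = 1380, and 4·(345) is not a perfect square in Q since 345 is squarefree and ≠ 1. Hence x^2 + 42x + 96 is irreducible over Q and is the minimal polynomial of α.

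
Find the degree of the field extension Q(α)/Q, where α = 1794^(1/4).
[Q(α):Q] = 4

α is a root of x^4 - 1794. By Eisenstein's criterion at the prime p = 2 (which divides the constant term 1794 but p^2 = 4 does not, since 1794 is squarefree), x^4 - 1794 is irreducible over Q. Hence [Q(α):Q] = 4.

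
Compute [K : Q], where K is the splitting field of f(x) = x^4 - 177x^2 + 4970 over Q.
[K : Q] = 4

Solving the quadratic in x^2: x^2 = (177 ± √(177^2 - 4·4970))/2 = (177 ± √11449)/2 = (177 ± 107)/2, giving x^2 = 142 or x^2 = 35. So f(x) = (x^2 - 142)(x^2 - 35) and the roots of f are ±√142, ±√35. Hence the splitting field is K = Q(√142, √35). Since 142 and 35 are distinct squarefree integers > 1, their product 4970 is not a perfect square, so √35 ∉ Q(√142). By the tower law [K:Q] = [Q(√142,√35):Q(√142)] · [Q(√142):Q] = 2 · 2 = 4.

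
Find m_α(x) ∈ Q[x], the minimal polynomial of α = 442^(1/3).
m_α(x) = x^3 - 442

α satisfies α^3 = 442, so x^3 - 442 annihilates α. By the rational root test, a rational root p/q (in lowest terms) of x^3 - 442 would satisfy p^3 = 442 q^3, forcing q = 1 and p^3 = 442; but 442 is not a perfect cube, contradiction. A monic cubic over Q with no rational root is irreducible (any nontrivial factorization would include a linear factor). Hence x^3 - 442 is the minimal polynomial of α, and in particular [Q(α):Q] = 3.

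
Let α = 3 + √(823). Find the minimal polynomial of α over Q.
m_α(x) = x^2 - 6x - 814

From α - 3 = √(823), squaring gives (α - 3)^2 = 823, i.e. α^2 - 6α + 9 = 823, so α^2 - 6α - 814 = 0. The discriminant of x^2 - 6x - 814 is (-6)^2 - 4·(-814) = 36 + 3256 = 3292, and 4·(823) is not a perfect square in Q since 823 is squarefree and ≠ 1. Hence x^2 - 6x - 814 is irreducible over Q and is the minimal polynomial of α.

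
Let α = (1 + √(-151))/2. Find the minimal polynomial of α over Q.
m_α(x) = x^2 - x + 38

From 2α - 1 = √(-151), squaring gives (2α - 1)^2 = -151, i.e. 4α^2 - 4α + 1 = -151, so α^2 - α + (1 + 151)/4 = 0. Since -151 ≡ 1 (mod 4), (1 + 151)/4 = 38 ∈ Z. The polynomial x^2 - x + 38 has discriminant 1 - 4·(38) = -151, which is not a perfect square in Q (d = -151 is squarefree and ≠ 1), so x^2 - x + 38 is irreducible over Q. It is the minimal polynomial of α.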